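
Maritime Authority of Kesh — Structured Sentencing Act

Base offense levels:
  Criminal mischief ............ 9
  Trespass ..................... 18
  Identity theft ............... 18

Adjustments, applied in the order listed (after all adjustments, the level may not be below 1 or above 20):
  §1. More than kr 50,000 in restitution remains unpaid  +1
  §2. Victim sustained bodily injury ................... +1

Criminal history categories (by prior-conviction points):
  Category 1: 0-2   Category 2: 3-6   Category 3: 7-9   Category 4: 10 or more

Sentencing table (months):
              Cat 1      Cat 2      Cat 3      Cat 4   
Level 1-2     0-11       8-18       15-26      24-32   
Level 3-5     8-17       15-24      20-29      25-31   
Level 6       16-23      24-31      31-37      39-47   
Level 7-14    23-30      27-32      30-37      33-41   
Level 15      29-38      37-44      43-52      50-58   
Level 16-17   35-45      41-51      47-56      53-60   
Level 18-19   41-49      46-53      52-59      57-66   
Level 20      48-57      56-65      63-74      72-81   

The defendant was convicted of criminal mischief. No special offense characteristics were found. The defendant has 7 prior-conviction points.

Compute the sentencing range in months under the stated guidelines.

30-37 months

Base offense level for criminal mischief: 9.
Final offense level: 9.
Criminal history: 7 prior points → Category 3 (7-9).
Level 9 falls in the 7-14 band.
Grid: Level 7-14 × Category 3 = 30-37 months.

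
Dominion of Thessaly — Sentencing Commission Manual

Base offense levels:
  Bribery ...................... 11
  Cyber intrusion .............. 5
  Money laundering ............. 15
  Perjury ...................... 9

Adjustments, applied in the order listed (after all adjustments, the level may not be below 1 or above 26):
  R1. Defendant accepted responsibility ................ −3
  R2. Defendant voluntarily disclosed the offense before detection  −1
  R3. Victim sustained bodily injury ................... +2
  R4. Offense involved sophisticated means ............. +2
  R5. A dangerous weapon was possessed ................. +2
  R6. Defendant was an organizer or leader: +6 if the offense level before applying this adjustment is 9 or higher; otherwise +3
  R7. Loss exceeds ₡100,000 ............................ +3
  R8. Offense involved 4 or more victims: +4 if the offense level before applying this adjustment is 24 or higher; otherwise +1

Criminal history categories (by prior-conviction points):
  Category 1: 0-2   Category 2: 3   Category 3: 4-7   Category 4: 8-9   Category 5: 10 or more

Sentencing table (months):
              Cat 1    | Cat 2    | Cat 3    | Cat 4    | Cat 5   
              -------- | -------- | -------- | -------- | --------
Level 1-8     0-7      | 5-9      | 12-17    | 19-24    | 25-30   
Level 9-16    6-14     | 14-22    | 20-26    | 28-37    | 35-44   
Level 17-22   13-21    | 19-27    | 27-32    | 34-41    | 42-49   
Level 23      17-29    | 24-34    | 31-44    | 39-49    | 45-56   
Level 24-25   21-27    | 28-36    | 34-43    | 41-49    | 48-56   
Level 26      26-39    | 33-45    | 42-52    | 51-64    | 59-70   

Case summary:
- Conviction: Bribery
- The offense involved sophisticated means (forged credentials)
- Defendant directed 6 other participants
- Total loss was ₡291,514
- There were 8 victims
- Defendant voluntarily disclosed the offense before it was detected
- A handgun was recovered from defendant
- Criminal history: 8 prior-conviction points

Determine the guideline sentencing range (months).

Base offense level for bribery: 11.
R2 applies: 11 − 1 = 10.
R3 does not apply.
R4 applies: 10 + 2 = 12.
R5 applies: 12 + 2 = 14.
R6 applies (level before this adjustment is 14 ≥ 9, so +6): 14 + 6 = 20.
R7 applies: 20 + 3 = 23.
R8 applies (level before this adjustment is 23 < 24, so +1): 23 + 1 = 24.
Final offense level: 24.
Criminal history: 8 prior points → Category 4 (8-9).
Level 24 falls in the 24-25 band.
Grid: Level 24-25 × Category 4 = 41-49 months.

41-49 months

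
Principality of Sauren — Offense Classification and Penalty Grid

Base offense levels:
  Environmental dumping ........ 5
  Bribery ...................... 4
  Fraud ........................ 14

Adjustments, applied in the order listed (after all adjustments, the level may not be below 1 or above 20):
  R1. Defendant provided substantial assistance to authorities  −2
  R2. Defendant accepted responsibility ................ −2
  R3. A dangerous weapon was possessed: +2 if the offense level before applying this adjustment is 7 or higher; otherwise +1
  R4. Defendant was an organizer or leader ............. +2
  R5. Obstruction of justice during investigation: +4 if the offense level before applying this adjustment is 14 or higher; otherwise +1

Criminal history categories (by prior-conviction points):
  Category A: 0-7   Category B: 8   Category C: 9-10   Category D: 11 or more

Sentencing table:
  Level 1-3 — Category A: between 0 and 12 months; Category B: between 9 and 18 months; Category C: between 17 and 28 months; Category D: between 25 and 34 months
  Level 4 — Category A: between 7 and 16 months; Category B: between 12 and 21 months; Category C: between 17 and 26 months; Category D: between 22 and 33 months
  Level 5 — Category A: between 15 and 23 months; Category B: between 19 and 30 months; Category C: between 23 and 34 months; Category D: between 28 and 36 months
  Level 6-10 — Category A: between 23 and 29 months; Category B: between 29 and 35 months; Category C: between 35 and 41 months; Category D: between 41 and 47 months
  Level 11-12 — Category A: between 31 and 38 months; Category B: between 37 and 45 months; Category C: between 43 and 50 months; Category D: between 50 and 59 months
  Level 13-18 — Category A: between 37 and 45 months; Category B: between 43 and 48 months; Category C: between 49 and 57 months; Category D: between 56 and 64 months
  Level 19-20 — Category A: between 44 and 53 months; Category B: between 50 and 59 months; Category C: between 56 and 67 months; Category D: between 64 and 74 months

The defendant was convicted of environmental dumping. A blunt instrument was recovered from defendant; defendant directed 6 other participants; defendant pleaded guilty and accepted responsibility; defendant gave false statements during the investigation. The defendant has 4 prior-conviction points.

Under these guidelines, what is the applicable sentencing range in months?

23-29 months

Base offense level for environmental dumping: 5.
R1 does not apply.
R2 applies: 5 − 2 = 3.
R3 applies (level before this adjustment is 3 < 7, so +1): 3 + 1 = 4.
R4 applies: 4 + 2 = 6.
R5 applies (level before this adjustment is 6 < 14, so +1): 6 + 1 = 7.
Final offense level: 7.
Criminal history: 4 prior points → Category A (0-7).
Level 7 falls in the 6-10 band.
Grid: Level 6-10 × Category A = 23-29 months.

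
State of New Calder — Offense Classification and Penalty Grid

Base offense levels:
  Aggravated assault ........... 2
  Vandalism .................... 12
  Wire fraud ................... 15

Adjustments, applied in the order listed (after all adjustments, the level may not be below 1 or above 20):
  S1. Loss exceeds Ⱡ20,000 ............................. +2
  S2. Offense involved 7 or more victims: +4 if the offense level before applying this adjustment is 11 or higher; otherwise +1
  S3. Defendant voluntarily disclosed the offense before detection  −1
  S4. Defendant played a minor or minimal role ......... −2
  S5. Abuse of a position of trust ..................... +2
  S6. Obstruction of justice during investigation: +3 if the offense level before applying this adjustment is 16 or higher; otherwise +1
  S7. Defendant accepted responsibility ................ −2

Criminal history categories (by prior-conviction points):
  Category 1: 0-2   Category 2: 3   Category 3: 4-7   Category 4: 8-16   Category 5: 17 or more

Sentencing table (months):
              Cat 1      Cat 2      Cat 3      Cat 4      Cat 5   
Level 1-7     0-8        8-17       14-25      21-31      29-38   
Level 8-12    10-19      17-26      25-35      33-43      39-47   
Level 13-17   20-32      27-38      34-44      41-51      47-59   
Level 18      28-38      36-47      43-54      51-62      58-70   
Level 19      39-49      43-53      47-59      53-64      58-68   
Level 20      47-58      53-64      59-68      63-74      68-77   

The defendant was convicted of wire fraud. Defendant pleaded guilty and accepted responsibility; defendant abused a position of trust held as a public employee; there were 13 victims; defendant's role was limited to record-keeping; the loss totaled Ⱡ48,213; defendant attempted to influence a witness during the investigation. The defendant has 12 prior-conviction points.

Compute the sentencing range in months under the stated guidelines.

Base offense level for wire fraud: 15.
S1 applies: 15 + 2 = 17.
S2 applies (level before this adjustment is 17 ≥ 11, so +4): 17 + 4 = 21.
S4 applies: 21 − 2 = 19.
S5 applies: 19 + 2 = 21.
S6 applies (level before this adjustment is 21 ≥ 16, so +3): 21 + 3 = 24.
S7 applies: 24 − 2 = 22.
Level 22 exceeds the maximum of 20; capped at 20.
Final offense level: 20.
Criminal history: 12 prior points → Category 4 (8-16).
Level 20 falls in the 20 band.
Grid: Level 20 × Category 4 = 63-74 months.

63-74 months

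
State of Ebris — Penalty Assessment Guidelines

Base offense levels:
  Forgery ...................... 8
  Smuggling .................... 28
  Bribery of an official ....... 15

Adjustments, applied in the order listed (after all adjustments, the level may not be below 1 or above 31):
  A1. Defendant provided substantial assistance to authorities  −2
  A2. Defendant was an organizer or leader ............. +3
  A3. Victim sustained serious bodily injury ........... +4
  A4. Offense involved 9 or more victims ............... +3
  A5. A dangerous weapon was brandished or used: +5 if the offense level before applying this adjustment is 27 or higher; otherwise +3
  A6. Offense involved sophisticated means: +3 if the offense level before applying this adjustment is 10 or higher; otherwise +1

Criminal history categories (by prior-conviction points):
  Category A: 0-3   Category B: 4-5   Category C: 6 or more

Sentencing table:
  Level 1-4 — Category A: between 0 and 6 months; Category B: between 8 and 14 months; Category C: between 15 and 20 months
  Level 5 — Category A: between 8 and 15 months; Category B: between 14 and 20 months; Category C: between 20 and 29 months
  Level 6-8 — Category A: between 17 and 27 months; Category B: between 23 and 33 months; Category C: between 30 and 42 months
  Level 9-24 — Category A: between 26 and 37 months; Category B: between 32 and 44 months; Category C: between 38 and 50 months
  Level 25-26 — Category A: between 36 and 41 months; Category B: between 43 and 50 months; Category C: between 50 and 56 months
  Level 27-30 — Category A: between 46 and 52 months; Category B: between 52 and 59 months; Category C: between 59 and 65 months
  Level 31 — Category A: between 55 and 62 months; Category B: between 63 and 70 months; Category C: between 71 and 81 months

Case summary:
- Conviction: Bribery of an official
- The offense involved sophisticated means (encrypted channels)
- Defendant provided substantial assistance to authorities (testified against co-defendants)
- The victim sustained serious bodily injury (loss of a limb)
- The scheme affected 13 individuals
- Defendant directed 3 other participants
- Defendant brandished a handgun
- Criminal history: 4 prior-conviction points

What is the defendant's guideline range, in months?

52-59 months

Base offense level for bribery of an official: 15.
A1 applies: 15 − 2 = 13.
A2 applies: 13 + 3 = 16.
A3 applies: 16 + 4 = 20.
A4 applies: 20 + 3 = 23.
A5 applies (level before this adjustment is 23 < 27, so +3): 23 + 3 = 26.
A6 applies (level before this adjustment is 26 ≥ 10, so +3): 26 + 3 = 29.
Final offense level: 29.
Criminal history: 4 prior points → Category B (4-5).
Level 29 falls in the 27-30 band.
Grid: Level 27-30 × Category B = 52-59 months.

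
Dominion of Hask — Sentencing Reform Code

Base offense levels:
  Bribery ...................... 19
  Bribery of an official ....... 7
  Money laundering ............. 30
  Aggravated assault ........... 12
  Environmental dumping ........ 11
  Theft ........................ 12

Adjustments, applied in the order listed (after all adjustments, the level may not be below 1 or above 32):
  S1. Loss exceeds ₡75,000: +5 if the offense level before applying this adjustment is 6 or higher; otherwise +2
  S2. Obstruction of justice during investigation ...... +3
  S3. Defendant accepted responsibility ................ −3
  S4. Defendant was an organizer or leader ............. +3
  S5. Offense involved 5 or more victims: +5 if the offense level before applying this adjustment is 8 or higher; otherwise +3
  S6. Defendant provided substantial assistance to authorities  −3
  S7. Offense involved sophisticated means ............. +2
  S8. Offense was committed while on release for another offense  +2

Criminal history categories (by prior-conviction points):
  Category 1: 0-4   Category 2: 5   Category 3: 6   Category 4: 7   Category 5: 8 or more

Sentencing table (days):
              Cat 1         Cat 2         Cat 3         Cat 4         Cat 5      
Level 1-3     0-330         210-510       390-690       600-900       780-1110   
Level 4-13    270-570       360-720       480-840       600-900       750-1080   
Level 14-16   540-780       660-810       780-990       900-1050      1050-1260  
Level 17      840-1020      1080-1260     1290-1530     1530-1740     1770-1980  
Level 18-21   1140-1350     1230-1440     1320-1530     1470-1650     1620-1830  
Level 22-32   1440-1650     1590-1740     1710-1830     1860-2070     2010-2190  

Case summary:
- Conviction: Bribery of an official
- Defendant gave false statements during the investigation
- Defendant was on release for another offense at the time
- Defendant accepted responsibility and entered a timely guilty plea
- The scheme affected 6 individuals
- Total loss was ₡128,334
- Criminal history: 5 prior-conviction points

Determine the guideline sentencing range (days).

1230-1440 days

Base offense level for bribery of an official: 7.
S1 applies (level before this adjustment is 7 ≥ 6, so +5): 7 + 5 = 12.
S2 applies: 12 + 3 = 15.
S3 applies: 15 − 3 = 12.
S4 does not apply.
S5 applies (level before this adjustment is 12 ≥ 8, so +5): 12 + 5 = 17.
S6 does not apply.
S8 applies: 17 + 2 = 19.
Final offense level: 19.
Criminal history: 5 prior points → Category 2 (5).
Level 19 falls in the 18-21 band.
Grid: Level 18-21 × Category 2 = 1230-1440 days.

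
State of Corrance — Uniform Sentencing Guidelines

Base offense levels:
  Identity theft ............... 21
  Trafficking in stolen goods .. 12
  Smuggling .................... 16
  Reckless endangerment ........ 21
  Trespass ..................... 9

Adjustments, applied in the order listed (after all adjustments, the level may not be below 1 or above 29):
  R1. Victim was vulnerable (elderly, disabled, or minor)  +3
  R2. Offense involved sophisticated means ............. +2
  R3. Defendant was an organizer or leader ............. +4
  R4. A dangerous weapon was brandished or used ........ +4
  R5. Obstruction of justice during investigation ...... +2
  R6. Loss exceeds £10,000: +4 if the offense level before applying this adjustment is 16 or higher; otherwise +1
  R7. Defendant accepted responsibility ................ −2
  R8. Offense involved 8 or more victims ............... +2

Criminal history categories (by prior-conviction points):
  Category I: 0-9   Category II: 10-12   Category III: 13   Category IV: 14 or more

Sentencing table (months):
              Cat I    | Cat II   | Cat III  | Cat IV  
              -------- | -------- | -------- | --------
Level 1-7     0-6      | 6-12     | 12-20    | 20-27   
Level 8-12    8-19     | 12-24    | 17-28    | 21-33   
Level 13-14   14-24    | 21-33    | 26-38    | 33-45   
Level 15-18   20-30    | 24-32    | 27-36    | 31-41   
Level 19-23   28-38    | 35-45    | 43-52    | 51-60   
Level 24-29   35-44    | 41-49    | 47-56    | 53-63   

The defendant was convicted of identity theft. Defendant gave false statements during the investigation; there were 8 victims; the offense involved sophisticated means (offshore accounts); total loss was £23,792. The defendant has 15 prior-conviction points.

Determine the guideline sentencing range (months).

53-63 months

Base offense level for identity theft: 21.
R2 applies: 21 + 2 = 23.
R3 does not apply.
R5 applies: 23 + 2 = 25.
R6 applies (level before this adjustment is 25 ≥ 16, so +4): 25 + 4 = 29.
R7 does not apply.
R8 applies: 29 + 2 = 31.
Level 31 exceeds the maximum of 29; capped at 29.
Final offense level: 29.
Criminal history: 15 prior points → Category IV (14+).
Level 29 falls in the 24-29 band.
Grid: Level 24-29 × Category IV = 53-63 months.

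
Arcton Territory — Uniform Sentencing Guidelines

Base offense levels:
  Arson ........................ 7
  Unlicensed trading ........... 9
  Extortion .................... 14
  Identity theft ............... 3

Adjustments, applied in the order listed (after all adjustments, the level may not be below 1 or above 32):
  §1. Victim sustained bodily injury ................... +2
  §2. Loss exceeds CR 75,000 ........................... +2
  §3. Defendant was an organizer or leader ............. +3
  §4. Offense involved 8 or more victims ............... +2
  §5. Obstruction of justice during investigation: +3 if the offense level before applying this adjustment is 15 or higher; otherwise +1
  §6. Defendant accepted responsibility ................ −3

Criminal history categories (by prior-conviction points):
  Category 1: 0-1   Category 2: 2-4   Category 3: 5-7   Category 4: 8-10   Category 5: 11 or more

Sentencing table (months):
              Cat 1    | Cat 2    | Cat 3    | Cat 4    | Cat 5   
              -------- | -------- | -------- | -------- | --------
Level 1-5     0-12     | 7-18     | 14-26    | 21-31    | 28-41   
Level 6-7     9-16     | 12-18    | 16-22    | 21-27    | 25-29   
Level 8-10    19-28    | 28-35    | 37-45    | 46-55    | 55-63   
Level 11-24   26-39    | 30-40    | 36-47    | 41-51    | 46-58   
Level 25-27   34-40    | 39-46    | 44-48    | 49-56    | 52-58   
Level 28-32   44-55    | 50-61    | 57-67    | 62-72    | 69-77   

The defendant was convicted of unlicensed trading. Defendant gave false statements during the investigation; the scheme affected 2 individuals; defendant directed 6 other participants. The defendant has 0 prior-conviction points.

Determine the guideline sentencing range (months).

Base offense level for unlicensed trading: 9.
§1 does not apply.
§3 applies: 9 + 3 = 12.
§5 applies (level before this adjustment is 12 < 15, so +1): 12 + 1 = 13.
Final offense level: 13.
Criminal history: 0 prior points → Category 1 (0-1).
Level 13 falls in the 11-24 band.
Grid: Level 11-24 × Category 1 = 26-39 months.

26-39 months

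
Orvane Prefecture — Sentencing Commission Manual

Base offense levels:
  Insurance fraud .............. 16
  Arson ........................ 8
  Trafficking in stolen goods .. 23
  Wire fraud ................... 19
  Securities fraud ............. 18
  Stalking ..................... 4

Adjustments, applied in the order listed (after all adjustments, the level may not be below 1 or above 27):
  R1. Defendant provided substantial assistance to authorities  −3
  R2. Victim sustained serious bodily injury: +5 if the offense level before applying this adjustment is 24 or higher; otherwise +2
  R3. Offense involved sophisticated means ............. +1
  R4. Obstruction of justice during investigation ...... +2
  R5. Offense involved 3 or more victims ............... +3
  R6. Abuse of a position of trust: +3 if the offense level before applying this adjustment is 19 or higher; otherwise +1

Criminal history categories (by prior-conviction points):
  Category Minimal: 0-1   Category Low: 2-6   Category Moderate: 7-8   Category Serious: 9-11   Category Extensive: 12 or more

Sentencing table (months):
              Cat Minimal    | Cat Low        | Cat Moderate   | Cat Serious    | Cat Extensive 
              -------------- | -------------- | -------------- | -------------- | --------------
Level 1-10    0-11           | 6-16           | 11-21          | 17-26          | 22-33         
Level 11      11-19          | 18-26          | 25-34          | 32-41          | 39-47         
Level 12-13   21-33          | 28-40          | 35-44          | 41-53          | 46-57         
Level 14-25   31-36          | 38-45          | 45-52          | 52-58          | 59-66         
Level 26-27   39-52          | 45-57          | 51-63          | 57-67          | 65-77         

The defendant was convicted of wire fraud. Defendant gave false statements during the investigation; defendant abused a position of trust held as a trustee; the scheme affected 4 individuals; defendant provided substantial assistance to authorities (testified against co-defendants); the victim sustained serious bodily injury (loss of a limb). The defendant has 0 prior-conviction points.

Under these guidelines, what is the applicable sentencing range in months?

39-52 months

Base offense level for wire fraud: 19.
R1 applies: 19 − 3 = 16.
R2 applies (level before this adjustment is 16 < 24, so +2): 16 + 2 = 18.
R3 does not apply.
R4 applies: 18 + 2 = 20.
R5 applies: 20 + 3 = 23.
R6 applies (level before this adjustment is 23 ≥ 19, so +3): 23 + 3 = 26.
Final offense level: 26.
Criminal history: 0 prior points → Category Minimal (0-1).
Level 26 falls in the 26-27 band.
Grid: Level 26-27 × Category Minimal = 39-52 months.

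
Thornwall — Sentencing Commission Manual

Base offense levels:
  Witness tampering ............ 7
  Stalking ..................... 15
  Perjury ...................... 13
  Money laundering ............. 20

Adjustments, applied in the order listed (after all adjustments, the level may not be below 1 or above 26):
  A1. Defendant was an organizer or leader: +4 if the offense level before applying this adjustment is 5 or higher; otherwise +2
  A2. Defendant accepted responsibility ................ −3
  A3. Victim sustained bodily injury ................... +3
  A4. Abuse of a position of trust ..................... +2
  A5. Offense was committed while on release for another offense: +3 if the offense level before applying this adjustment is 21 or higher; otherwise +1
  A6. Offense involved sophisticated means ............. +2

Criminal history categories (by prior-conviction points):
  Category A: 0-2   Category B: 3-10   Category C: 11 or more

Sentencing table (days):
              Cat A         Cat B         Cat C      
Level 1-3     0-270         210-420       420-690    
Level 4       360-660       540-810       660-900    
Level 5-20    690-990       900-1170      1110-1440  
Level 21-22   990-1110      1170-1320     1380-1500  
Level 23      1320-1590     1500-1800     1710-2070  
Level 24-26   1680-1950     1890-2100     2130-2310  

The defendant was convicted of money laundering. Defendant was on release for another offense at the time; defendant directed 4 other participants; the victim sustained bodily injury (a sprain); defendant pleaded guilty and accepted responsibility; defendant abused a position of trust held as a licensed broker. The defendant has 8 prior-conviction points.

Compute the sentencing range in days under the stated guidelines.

Base offense level for money laundering: 20.
A1 applies (level before this adjustment is 20 ≥ 5, so +4): 20 + 4 = 24.
A2 applies: 24 − 3 = 21.
A3 applies: 21 + 3 = 24.
A4 applies: 24 + 2 = 26.
A5 applies (level before this adjustment is 26 ≥ 21, so +3): 26 + 3 = 29.
A6 does not apply.
Level 29 exceeds the maximum of 26; capped at 26.
Final offense level: 26.
Criminal history: 8 prior points → Category B (3-10).
Level 26 falls in the 24-26 band.
Grid: Level 24-26 × Category B = 1890-2100 days.

1890-2100 days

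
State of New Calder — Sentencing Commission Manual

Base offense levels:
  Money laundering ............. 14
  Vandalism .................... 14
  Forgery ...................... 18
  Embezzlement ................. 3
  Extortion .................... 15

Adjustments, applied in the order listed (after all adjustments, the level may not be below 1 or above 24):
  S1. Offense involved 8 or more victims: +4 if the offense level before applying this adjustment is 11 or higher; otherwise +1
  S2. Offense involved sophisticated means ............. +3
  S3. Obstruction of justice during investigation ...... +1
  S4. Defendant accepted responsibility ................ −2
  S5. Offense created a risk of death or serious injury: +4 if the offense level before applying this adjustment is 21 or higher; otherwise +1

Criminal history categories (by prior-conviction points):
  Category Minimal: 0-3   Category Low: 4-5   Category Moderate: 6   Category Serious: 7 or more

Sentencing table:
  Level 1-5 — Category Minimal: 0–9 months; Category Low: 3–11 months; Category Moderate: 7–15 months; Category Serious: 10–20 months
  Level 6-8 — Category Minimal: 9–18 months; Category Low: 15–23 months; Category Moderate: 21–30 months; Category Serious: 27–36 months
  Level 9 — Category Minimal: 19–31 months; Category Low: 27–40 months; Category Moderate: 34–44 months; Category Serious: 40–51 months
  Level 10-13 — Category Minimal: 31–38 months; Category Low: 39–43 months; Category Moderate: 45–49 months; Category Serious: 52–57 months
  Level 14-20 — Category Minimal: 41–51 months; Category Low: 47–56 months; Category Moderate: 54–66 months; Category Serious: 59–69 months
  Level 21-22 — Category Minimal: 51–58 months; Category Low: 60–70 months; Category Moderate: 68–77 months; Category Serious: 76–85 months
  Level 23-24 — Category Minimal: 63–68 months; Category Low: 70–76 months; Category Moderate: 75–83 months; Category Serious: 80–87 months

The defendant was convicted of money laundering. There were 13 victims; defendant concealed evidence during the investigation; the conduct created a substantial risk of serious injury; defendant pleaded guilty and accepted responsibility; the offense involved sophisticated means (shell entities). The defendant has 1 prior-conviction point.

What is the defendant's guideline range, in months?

Base offense level for money laundering: 14.
S1 applies (level before this adjustment is 14 ≥ 11, so +4): 14 + 4 = 18.
S2 applies: 18 + 3 = 21.
S3 applies: 21 + 1 = 22.
S4 applies: 22 − 2 = 20.
S5 applies (level before this adjustment is 20 < 21, so +1): 20 + 1 = 21.
Final offense level: 21.
Criminal history: 1 prior point → Category Minimal (0-3).
Level 21 falls in the 21-22 band.
Grid: Level 21-22 × Category Minimal = 51-58 months.

51-58 months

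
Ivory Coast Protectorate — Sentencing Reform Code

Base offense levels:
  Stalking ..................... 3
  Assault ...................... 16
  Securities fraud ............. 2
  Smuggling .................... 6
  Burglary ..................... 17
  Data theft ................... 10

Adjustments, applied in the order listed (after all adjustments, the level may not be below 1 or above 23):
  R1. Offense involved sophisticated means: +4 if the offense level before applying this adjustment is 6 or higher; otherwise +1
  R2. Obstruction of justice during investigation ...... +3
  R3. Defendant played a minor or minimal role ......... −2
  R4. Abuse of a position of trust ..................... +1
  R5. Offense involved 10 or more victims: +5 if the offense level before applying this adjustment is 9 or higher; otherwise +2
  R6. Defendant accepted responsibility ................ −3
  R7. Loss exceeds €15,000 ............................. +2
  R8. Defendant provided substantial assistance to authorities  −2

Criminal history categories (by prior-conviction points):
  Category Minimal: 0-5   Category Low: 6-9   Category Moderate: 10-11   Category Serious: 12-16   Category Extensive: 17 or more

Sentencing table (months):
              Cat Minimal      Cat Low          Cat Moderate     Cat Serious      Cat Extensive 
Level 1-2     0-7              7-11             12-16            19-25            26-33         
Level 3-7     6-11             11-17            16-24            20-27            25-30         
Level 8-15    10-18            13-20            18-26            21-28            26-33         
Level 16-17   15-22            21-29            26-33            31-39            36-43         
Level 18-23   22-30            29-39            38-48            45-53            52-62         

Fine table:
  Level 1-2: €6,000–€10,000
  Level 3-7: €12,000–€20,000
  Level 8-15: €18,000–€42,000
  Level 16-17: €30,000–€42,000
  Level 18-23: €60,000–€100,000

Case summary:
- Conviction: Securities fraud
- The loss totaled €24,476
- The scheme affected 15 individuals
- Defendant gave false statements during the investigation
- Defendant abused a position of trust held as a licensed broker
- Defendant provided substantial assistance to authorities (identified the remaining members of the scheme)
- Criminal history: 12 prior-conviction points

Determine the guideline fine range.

Base offense level for securities fraud: 2.
R2 applies: 2 + 3 = 5.
R3 does not apply.
R4 applies: 5 + 1 = 6.
R5 applies (level before this adjustment is 6 < 9, so +2): 6 + 2 = 8.
R7 applies: 8 + 2 = 10.
R8 applies: 10 − 2 = 8.
Final offense level: 8.
Level 8 falls in the 8-15 band.
Fine table: Level 8-15 → €18,000–€42,000.

€18,000–€42,000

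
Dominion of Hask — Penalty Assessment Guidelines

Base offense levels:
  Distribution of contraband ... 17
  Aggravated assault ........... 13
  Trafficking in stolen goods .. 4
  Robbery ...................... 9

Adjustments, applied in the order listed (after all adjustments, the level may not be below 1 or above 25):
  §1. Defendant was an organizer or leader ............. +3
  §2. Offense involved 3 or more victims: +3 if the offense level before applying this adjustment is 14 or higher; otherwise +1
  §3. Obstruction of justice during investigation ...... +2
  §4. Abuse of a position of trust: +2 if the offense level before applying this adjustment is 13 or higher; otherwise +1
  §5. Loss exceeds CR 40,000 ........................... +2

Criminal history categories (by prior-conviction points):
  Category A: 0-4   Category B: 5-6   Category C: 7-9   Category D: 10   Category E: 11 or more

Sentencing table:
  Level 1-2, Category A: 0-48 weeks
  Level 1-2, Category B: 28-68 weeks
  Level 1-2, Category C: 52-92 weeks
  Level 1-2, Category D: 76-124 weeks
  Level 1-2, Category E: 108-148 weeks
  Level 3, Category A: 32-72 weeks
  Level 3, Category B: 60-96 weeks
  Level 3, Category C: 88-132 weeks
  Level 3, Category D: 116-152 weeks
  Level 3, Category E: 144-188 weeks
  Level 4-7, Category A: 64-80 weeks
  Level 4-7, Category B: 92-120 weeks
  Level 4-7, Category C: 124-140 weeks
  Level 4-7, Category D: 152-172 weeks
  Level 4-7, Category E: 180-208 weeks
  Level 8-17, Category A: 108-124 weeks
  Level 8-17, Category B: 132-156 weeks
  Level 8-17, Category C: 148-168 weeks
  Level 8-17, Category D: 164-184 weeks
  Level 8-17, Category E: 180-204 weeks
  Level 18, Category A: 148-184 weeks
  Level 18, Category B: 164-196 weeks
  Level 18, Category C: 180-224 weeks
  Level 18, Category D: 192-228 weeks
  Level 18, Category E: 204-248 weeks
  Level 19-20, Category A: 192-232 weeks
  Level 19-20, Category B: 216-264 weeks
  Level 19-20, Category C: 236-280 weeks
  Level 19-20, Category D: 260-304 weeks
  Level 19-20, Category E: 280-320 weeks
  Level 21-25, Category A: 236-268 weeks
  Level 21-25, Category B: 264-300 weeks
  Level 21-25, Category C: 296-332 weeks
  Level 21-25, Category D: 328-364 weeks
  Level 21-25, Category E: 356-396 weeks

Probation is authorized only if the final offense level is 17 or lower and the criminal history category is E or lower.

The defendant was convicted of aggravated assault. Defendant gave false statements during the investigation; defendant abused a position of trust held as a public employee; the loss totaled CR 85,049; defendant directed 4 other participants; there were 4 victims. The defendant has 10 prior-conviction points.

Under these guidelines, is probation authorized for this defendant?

Base offense level for aggravated assault: 13.
§1 applies: 13 + 3 = 16.
§2 applies (level before this adjustment is 16 ≥ 14, so +3): 16 + 3 = 19.
§3 applies: 19 + 2 = 21.
§4 applies (level before this adjustment is 21 ≥ 13, so +2): 21 + 2 = 23.
§5 applies: 23 + 2 = 25.
Final offense level: 25.
Criminal history: 10 prior points → Category D (10).
Level 25 falls in the 21-25 band.
Grid: Level 21-25 × Category D = 328-364 weeks.
Probation check: level 25 > 17 and category D ≤ E → not eligible.

No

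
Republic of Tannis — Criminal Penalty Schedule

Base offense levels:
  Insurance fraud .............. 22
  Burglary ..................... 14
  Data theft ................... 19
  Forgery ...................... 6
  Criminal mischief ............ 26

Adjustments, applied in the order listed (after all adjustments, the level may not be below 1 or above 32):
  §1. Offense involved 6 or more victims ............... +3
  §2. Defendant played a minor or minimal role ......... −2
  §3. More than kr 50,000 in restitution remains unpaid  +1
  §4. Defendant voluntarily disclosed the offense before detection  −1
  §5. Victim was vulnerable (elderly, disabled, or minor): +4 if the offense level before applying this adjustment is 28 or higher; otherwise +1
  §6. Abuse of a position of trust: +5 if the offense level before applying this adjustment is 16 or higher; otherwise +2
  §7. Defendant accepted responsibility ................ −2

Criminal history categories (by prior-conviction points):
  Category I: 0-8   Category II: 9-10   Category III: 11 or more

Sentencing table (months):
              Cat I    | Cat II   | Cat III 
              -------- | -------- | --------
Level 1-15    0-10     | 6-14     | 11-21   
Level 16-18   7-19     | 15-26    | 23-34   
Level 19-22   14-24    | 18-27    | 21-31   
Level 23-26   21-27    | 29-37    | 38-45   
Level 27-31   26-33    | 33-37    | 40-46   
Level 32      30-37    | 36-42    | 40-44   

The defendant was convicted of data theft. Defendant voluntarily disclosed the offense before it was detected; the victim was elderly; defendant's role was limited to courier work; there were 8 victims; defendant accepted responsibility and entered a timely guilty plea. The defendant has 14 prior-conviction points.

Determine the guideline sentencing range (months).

23-34 months

Base offense level for data theft: 19.
§1 applies: 19 + 3 = 22.
§2 applies: 22 − 2 = 20.
§3 does not apply.
§4 applies: 20 − 1 = 19.
§5 applies (level before this adjustment is 19 < 28, so +1): 19 + 1 = 20.
§7 applies: 20 − 2 = 18.
Final offense level: 18.
Criminal history: 14 prior points → Category III (11+).
Level 18 falls in the 16-18 band.
Grid: Level 16-18 × Category III = 23-34 months.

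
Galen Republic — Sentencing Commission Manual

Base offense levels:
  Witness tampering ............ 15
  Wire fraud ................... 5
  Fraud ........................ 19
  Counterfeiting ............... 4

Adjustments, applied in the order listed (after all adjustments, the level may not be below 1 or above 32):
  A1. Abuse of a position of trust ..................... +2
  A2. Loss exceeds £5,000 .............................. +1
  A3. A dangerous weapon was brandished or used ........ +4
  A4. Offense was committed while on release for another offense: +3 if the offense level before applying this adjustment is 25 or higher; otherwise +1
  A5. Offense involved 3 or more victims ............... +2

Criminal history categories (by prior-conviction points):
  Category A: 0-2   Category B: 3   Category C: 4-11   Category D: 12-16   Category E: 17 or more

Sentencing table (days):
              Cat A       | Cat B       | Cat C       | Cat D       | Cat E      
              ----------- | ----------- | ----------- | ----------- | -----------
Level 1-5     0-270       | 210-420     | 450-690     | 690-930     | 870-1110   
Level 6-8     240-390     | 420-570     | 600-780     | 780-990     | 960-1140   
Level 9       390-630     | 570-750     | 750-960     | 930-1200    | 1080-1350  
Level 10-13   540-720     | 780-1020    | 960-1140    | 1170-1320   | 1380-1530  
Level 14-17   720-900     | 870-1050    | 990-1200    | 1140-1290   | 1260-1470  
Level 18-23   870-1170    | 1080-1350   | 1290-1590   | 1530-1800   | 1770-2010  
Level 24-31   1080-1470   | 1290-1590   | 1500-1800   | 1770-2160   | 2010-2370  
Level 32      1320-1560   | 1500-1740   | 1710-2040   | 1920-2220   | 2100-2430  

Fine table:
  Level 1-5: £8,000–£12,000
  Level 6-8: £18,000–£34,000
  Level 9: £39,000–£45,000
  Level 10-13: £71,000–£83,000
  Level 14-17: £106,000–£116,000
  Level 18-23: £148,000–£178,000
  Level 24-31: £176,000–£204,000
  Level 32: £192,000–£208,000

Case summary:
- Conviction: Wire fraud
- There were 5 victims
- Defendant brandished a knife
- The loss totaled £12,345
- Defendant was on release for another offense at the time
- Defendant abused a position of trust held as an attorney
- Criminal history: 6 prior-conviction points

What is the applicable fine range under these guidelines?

£106,000–£116,000

Base offense level for wire fraud: 5.
A1 applies: 5 + 2 = 7.
A2 applies: 7 + 1 = 8.
A3 applies: 8 + 4 = 12.
A4 applies (level before this adjustment is 12 < 25, so +1): 12 + 1 = 13.
A5 applies: 13 + 2 = 15.
Final offense level: 15.
Level 15 falls in the 14-17 band.
Fine table: Level 14-17 → £106,000–£116,000.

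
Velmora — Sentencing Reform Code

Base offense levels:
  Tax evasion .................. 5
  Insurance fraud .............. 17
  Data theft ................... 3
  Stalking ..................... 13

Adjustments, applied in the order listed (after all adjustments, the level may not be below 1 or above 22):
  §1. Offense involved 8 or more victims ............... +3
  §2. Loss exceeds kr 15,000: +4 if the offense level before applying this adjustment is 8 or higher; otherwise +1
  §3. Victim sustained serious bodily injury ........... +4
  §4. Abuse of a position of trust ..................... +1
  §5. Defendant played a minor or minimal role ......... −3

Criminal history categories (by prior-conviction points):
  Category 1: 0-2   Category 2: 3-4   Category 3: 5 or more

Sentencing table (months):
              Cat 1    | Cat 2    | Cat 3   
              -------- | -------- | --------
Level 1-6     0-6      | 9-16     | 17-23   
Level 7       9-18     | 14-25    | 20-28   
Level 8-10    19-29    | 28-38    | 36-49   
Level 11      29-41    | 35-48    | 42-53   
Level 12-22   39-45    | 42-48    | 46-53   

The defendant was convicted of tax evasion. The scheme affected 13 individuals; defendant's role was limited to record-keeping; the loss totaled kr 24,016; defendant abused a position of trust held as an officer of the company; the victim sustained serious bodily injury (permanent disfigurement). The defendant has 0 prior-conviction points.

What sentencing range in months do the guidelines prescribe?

Base offense level for tax evasion: 5.
§1 applies: 5 + 3 = 8.
§2 applies (level before this adjustment is 8 ≥ 8, so +4): 8 + 4 = 12.
§3 applies: 12 + 4 = 16.
§4 applies: 16 + 1 = 17.
§5 applies: 17 − 3 = 14.
Final offense level: 14.
Criminal history: 0 prior points → Category 1 (0-2).
Level 14 falls in the 12-22 band.
Grid: Level 12-22 × Category 1 = 39-45 months.

39-45 months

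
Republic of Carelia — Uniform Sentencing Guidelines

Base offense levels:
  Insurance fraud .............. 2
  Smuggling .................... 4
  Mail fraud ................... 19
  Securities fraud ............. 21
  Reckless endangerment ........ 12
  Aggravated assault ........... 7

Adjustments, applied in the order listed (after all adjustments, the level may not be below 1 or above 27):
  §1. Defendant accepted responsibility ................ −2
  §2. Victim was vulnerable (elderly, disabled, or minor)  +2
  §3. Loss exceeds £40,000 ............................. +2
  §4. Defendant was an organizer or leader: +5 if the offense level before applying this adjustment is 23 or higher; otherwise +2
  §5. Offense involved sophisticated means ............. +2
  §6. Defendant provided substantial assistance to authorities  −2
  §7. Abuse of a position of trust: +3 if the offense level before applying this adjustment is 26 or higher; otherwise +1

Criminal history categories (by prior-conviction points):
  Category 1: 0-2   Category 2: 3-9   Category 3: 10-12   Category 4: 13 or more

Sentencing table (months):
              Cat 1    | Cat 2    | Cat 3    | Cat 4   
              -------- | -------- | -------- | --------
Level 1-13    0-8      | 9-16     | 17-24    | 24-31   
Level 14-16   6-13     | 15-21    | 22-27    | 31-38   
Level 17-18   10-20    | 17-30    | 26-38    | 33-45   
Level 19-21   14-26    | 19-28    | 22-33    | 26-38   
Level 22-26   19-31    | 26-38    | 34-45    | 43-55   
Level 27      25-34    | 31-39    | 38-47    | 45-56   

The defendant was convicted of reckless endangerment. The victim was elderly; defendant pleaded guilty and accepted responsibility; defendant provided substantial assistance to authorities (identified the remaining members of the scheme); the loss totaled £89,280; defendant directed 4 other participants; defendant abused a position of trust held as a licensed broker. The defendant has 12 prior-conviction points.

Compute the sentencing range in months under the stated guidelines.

Base offense level for reckless endangerment: 12.
§1 applies: 12 − 2 = 10.
§2 applies: 10 + 2 = 12.
§3 applies: 12 + 2 = 14.
§4 applies (level before this adjustment is 14 < 23, so +2): 14 + 2 = 16.
§5 does not apply.
§6 applies: 16 − 2 = 14.
§7 applies (level before this adjustment is 14 < 26, so +1): 14 + 1 = 15.
Final offense level: 15.
Criminal history: 12 prior points → Category 3 (10-12).
Level 15 falls in the 14-16 band.
Grid: Level 14-16 × Category 3 = 22-27 months.

22-27 months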